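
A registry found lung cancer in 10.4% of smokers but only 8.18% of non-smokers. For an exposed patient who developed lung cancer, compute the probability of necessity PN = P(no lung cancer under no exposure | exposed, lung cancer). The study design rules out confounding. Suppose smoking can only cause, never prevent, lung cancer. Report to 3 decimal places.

PN ≈ 0.213

p₁ = 0.104, p₀ = 0.0818.
Under exogeneity and monotonicity, PN = (p₁ − p₀) / p₁.
PN = (0.104 − 0.0818) / 0.104 = 0.0222 / 0.104 ≈ 0.2135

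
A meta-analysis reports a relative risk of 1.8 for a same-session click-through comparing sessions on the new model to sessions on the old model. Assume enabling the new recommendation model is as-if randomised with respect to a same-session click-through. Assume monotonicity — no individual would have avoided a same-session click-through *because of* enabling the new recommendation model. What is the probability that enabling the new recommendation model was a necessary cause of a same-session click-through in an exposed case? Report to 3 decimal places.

Under exogeneity and monotonicity, PN = (RR − 1) / RR = 1 − 1/RR.
PN = (1.8 − 1) / 1.8 = 0.8 / 1.8 ≈ 0.4444

PN ≈ 0.444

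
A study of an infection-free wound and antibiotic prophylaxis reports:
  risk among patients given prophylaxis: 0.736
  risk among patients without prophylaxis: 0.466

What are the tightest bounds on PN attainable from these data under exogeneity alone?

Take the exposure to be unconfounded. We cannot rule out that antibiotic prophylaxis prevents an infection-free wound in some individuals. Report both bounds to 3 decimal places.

0.367 ≤ PN ≤ 0.726

Let p₁ = 0.736, p₀ = 0.466.
Under exogeneity alone the bounds on PN are max{0,(p₁−p₀)/p₁} ≤ PN ≤ min{1,(1−p₀)/p₁}.
  lower = (p₁ − p₀)/p₁ = 0.27 / 0.736 ≈ 0.3668
  upper = min{1, (1 − p₀)/p₁} = 0.534 / 0.736 ≈ 0.7255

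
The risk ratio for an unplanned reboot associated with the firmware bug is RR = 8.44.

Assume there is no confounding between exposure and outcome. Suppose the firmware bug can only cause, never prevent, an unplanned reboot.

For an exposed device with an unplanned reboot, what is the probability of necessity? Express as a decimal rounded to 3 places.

Under exogeneity and monotonicity, PN = (RR − 1) / RR = 1 − 1/RR.
PN = (8.44 − 1) / 8.44 = 7.44 / 8.44 ≈ 0.8815

PN ≈ 0.882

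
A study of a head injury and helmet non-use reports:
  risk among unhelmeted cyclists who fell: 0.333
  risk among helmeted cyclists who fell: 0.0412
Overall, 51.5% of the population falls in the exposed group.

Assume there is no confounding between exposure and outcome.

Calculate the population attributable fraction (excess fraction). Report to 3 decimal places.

Let p₁ = 0.333, p₀ = 0.0412.
Overall risk P(Y=1) = π·p₁ + (1−π)·p₀ = 0.515×0.333 + 0.485×0.0412 = 0.19148.
Under exogeneity, PAF = [P(Y=1) − p₀] / P(Y=1).
PAF = (0.19148 − 0.0412) / 0.19148 ≈ 0.7848

PAF ≈ 0.785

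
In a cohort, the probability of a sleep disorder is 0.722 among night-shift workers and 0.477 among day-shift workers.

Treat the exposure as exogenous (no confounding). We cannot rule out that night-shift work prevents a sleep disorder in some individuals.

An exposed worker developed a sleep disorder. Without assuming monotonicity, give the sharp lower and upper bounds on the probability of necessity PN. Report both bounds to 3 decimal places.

Let p₁ = 0.722, p₀ = 0.477.
Under exogeneity alone the bounds on PN are max{0,(p₁−p₀)/p₁} ≤ PN ≤ min{1,(1−p₀)/p₁}.
  lower = (p₁ − p₀)/p₁ = 0.245 / 0.722 ≈ 0.3393
  upper = min{1, (1 − p₀)/p₁} = 0.523 / 0.722 ≈ 0.7244

0.339 ≤ PN ≤ 0.724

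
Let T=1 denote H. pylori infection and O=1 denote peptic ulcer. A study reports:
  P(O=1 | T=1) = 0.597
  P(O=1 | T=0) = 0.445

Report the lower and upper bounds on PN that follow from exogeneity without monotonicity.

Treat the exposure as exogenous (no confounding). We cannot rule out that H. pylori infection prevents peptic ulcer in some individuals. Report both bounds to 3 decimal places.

Let p₁ = 0.597, p₀ = 0.445.
Under exogeneity alone the bounds on PN are max{0,(p₁−p₀)/p₁} ≤ PN ≤ min{1,(1−p₀)/p₁}.
  lower = (p₁ − p₀)/p₁ = 0.152 / 0.597 ≈ 0.2546
  upper = min{1, (1 − p₀)/p₁} = 0.555 / 0.597 ≈ 0.9296

0.255 ≤ PN ≤ 0.930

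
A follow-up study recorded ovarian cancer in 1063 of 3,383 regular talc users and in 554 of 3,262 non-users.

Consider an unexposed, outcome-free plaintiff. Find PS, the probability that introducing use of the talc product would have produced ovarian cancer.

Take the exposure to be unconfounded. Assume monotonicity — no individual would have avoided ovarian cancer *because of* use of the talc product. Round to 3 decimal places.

p₁ = P(outcome | exposed) = 1063/3383 = 0.31422
p₀ = P(outcome | unexposed) = 554/3262 = 0.16983
Under exogeneity and monotonicity, PS = (p₁ − p₀) / (1 − p₀).
PS = (0.31422 − 0.16983) / (1 − 0.16983) = 0.14438 / 0.83017 ≈ 0.1739

PS ≈ 0.174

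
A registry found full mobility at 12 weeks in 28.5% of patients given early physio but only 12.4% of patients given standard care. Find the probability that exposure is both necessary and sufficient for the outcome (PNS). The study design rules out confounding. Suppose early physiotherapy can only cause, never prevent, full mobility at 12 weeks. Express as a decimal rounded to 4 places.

p₁ = 0.285, p₀ = 0.124.
Under exogeneity and monotonicity, PNS = p₁ − p₀.
PNS = 0.285 − 0.124 = 0.161

PNS ≈ 0.1610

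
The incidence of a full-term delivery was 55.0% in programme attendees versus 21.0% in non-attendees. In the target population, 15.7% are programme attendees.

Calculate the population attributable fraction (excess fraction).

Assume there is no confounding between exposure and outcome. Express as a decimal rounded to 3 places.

PAF ≈ 0.203

p₁ = 0.55, p₀ = 0.21.
Overall risk P(Y=1) = π·p₁ + (1−π)·p₀ = 0.157×0.55 + 0.843×0.21 = 0.26338.
Under exogeneity, PAF = [P(Y=1) − p₀] / P(Y=1).
PAF = (0.26338 − 0.21) / 0.26338 ≈ 0.2027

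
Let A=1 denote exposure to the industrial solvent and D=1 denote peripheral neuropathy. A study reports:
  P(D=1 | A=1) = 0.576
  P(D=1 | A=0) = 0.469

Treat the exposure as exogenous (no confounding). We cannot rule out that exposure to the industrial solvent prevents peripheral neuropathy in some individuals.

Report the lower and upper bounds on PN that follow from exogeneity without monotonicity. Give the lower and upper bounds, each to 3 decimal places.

0.186 ≤ PN ≤ 0.922

Let p₁ = 0.576, p₀ = 0.469.
Under exogeneity alone the bounds on PN are max{0,(p₁−p₀)/p₁} ≤ PN ≤ min{1,(1−p₀)/p₁}.
  lower = (p₁ − p₀)/p₁ = 0.107 / 0.576 ≈ 0.1858
  upper = min{1, (1 − p₀)/p₁} = 0.531 / 0.576 ≈ 0.9219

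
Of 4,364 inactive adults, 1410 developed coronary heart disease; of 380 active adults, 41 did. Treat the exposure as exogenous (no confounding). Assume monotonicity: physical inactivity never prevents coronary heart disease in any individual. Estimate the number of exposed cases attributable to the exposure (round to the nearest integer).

about 939 cases

p₁ = P(outcome | exposed) = 1410/4364 = 0.3231
p₀ = P(outcome | unexposed) = 41/380 = 0.10789
PN = (p₁ − p₀)/p₁ = (0.3231 − 0.10789) / 0.3231 ≈ 0.66606.
Attributable cases ≈ PN × (exposed cases) = 0.66606 × 1410 ≈ 939.15.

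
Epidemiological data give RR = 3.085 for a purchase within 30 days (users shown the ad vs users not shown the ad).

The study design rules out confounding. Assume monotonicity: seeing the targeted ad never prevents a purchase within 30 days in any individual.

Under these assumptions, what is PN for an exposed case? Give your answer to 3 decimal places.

Under exogeneity and monotonicity, PN = (RR − 1) / RR = 1 − 1/RR.
PN = (3.085 − 1) / 3.085 = 2.085 / 3.085 ≈ 0.6759

PN ≈ 0.676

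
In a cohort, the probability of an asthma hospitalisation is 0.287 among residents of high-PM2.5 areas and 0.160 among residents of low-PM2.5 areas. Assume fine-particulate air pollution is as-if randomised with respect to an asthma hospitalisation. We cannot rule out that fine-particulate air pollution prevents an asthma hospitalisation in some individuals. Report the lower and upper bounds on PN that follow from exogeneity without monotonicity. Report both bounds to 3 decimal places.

Let p₁ = 0.287, p₀ = 0.16.
Under exogeneity alone the bounds on PN are max{0,(p₁−p₀)/p₁} ≤ PN ≤ min{1,(1−p₀)/p₁}.
  lower = (p₁ − p₀)/p₁ = 0.127 / 0.287 ≈ 0.4425
  upper = min{1, (1 − p₀)/p₁} = 0.84 / 0.287 ≈ 2.9268 → capped at 1

0.443 ≤ PN ≤ 1.000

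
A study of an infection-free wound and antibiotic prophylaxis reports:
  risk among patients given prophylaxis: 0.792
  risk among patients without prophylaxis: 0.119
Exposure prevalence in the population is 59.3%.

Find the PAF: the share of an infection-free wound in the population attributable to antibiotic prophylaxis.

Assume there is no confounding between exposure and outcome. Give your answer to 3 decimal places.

PAF ≈ 0.770

Let p₁ = 0.792, p₀ = 0.119.
Overall risk P(Y=1) = π·p₁ + (1−π)·p₀ = 0.593×0.792 + 0.407×0.119 = 0.51809.
Under exogeneity, PAF = [P(Y=1) − p₀] / P(Y=1).
PAF = (0.51809 − 0.119) / 0.51809 ≈ 0.7703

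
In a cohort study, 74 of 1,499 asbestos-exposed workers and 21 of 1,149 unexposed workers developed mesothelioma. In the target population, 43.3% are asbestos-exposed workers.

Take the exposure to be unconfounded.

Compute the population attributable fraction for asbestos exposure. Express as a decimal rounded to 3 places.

PAF ≈ 0.424

p₁ = P(outcome | exposed) = 74/1499 = 0.049366
p₀ = P(outcome | unexposed) = 21/1149 = 0.018277
Overall risk P(Y=1) = π·p₁ + (1−π)·p₀ = 0.433×0.049366 + 0.567×0.018277 = 0.031739.
Under exogeneity, PAF = [P(Y=1) − p₀] / P(Y=1).
PAF = (0.031739 − 0.018277) / 0.031739 ≈ 0.4241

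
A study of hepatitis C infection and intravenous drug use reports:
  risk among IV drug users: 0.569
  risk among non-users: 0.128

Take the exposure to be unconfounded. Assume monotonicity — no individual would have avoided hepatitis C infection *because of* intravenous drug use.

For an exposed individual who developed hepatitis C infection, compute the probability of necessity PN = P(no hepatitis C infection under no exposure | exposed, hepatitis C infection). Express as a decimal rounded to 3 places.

PN ≈ 0.775

Let p₁ = 0.569, p₀ = 0.128.
Under exogeneity and monotonicity, PN = (p₁ − p₀) / p₁.
PN = (0.569 − 0.128) / 0.569 = 0.441 / 0.569 ≈ 0.7750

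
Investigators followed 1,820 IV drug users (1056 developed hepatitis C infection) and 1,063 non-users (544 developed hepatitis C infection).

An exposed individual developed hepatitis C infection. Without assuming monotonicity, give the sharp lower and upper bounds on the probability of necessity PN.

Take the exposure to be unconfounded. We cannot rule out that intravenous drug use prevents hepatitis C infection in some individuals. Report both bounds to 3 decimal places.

p₁ = P(outcome | exposed) = 1056/1820 = 0.58022
p₀ = P(outcome | unexposed) = 544/1063 = 0.51176
Under exogeneity alone the bounds on PN are max{0,(p₁−p₀)/p₁} ≤ PN ≤ min{1,(1−p₀)/p₁}.
  lower = (p₁ − p₀)/p₁ = 0.068461 / 0.58022 ≈ 0.1180
  upper = min{1, (1 − p₀)/p₁} = 0.48824 / 0.58022 ≈ 0.8415

0.118 ≤ PN ≤ 0.841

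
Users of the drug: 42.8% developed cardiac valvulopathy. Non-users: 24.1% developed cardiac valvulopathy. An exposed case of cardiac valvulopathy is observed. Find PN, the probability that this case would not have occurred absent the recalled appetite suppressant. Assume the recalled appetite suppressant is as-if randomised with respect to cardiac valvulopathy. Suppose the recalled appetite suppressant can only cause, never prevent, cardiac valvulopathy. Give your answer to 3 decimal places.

PN ≈ 0.437

p₁ = 0.428, p₀ = 0.241.
Under exogeneity and monotonicity, PN = (p₁ − p₀) / p₁.
PN = (0.428 − 0.241) / 0.428 = 0.187 / 0.428 ≈ 0.4369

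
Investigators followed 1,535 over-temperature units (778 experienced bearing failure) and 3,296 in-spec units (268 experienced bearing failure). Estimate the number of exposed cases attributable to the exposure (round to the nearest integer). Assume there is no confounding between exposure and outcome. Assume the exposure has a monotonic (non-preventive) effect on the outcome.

p₁ = P(outcome | exposed) = 778/1535 = 0.50684
p₀ = P(outcome | unexposed) = 268/3296 = 0.081311
PN = (p₁ − p₀)/p₁ = (0.50684 − 0.081311) / 0.50684 ≈ 0.83957.
Attributable cases ≈ PN × (exposed cases) = 0.83957 × 778 ≈ 653.19.

about 653 cases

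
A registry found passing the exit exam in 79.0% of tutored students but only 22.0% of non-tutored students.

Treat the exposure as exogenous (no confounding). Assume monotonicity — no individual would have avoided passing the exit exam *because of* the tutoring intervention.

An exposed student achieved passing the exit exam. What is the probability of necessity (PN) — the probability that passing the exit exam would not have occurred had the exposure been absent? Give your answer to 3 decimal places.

PN ≈ 0.722

p₁ = 0.79, p₀ = 0.22.
Under exogeneity and monotonicity, PN = (p₁ − p₀) / p₁.
PN = (0.79 − 0.22) / 0.79 = 0.57 / 0.79 ≈ 0.7215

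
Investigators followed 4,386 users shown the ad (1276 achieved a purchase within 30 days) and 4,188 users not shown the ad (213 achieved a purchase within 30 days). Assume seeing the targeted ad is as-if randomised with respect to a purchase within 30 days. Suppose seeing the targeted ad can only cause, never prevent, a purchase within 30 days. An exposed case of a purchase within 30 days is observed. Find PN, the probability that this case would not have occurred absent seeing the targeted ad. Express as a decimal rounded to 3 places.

PN ≈ 0.825

p₁ = P(outcome | exposed) = 1276/4386 = 0.29093
p₀ = P(outcome | unexposed) = 213/4188 = 0.05086
Under exogeneity and monotonicity, PN = (p₁ − p₀) / p₁.
PN = (0.29093 − 0.05086) / 0.29093 = 0.24007 / 0.29093 ≈ 0.8252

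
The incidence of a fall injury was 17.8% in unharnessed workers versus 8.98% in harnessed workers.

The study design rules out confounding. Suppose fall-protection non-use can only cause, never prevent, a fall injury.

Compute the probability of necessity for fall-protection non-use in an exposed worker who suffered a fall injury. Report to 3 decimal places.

PN ≈ 0.496

p₁ = 0.178, p₀ = 0.0898.
Under exogeneity and monotonicity, PN = (p₁ − p₀) / p₁.
PN = (0.178 − 0.0898) / 0.178 = 0.0882 / 0.178 ≈ 0.4955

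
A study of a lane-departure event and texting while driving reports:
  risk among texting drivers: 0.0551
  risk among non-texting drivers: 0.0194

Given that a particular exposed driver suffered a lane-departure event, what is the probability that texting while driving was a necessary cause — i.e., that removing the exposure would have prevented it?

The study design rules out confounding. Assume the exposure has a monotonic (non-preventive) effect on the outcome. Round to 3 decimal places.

Let p₁ = 0.0551, p₀ = 0.0194.
Under exogeneity and monotonicity, PN = (p₁ − p₀) / p₁.
PN = (0.0551 − 0.0194) / 0.0551 = 0.0357 / 0.0551 ≈ 0.6479

PN ≈ 0.648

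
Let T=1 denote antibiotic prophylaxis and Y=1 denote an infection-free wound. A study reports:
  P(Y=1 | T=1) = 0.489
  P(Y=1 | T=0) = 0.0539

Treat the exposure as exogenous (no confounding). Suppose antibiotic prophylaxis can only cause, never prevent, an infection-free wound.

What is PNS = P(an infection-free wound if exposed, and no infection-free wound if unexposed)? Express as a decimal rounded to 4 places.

Let p₁ = 0.489, p₀ = 0.0539.
Under exogeneity and monotonicity, PNS = p₁ − p₀.
PNS = 0.489 − 0.0539 = 0.4351

PNS ≈ 0.4351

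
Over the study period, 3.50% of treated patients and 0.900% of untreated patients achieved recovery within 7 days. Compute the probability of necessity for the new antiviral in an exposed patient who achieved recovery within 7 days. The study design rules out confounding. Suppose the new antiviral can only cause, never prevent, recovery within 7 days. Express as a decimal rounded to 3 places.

PN ≈ 0.743

p₁ = 0.035, p₀ = 0.009.
Under exogeneity and monotonicity, PN = (p₁ − p₀) / p₁.
PN = (0.035 − 0.009) / 0.035 = 0.026 / 0.035 ≈ 0.7429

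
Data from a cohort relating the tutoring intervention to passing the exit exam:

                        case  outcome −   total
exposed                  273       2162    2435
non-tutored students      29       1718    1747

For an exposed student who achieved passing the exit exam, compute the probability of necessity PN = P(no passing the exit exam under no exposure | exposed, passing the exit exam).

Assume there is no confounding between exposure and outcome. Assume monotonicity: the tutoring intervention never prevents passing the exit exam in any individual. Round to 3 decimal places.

PN ≈ 0.852

p₁ = P(outcome | exposed) = 273/2435 = 0.11211
p₀ = P(outcome | unexposed) = 29/1747 = 0.0166
Under exogeneity and monotonicity, PN = (p₁ − p₀) / p₁.
PN = (0.11211 − 0.0166) / 0.11211 = 0.095515 / 0.11211 ≈ 0.8519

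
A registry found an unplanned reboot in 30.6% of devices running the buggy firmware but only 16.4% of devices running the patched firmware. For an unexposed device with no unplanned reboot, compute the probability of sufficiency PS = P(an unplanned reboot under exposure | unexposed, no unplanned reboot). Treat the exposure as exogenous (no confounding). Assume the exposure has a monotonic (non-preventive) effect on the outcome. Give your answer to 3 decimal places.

PS ≈ 0.170

p₁ = 0.306, p₀ = 0.164.
Under exogeneity and monotonicity, PS = (p₁ − p₀) / (1 − p₀).
PS = (0.306 − 0.164) / (1 − 0.164) = 0.142 / 0.836 ≈ 0.1699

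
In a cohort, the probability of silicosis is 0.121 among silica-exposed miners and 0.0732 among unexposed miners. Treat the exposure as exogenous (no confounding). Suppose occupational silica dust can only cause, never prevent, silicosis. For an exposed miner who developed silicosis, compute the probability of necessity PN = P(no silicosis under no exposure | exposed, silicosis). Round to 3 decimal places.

PN ≈ 0.395

Let p₁ = 0.121, p₀ = 0.0732.
Under exogeneity and monotonicity, PN = (p₁ − p₀) / p₁.
PN = (0.121 − 0.0732) / 0.121 = 0.0478 / 0.121 ≈ 0.3950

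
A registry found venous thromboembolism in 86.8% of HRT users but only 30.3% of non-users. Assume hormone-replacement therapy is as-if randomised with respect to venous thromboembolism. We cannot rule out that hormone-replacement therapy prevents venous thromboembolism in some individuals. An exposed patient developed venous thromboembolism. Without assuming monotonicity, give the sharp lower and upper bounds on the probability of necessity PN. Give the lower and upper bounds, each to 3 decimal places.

0.651 ≤ PN ≤ 0.803

p₁ = 0.868, p₀ = 0.303.
Under exogeneity alone the bounds on PN are max{0,(p₁−p₀)/p₁} ≤ PN ≤ min{1,(1−p₀)/p₁}.
  lower = (p₁ − p₀)/p₁ = 0.565 / 0.868 ≈ 0.6509
  upper = min{1, (1 − p₀)/p₁} = 0.697 / 0.868 ≈ 0.8030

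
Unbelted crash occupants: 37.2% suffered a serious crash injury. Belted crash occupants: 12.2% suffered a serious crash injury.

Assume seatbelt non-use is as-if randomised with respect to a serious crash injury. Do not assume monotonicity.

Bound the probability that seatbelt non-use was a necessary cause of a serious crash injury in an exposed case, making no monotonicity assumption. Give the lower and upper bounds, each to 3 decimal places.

0.672 ≤ PN ≤ 1.000

p₁ = 0.372, p₀ = 0.122.
Under exogeneity alone the bounds on PN are max{0,(p₁−p₀)/p₁} ≤ PN ≤ min{1,(1−p₀)/p₁}.
  lower = (p₁ − p₀)/p₁ = 0.25 / 0.372 ≈ 0.6720
  upper = min{1, (1 − p₀)/p₁} = 0.878 / 0.372 ≈ 2.3602 → capped at 1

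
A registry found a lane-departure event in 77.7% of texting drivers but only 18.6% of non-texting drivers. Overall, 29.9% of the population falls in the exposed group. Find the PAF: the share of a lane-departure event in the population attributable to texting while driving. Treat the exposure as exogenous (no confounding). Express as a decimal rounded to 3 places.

PAF ≈ 0.487

p₁ = 0.777, p₀ = 0.186.
Overall risk P(Y=1) = π·p₁ + (1−π)·p₀ = 0.299×0.777 + 0.701×0.186 = 0.36271.
Under exogeneity, PAF = [P(Y=1) − p₀] / P(Y=1).
PAF = (0.36271 − 0.186) / 0.36271 ≈ 0.4872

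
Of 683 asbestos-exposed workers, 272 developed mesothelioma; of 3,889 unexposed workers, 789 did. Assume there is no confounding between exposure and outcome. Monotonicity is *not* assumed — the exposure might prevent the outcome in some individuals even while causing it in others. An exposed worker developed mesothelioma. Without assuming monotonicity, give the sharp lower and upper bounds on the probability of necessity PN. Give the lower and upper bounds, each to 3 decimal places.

0.491 ≤ PN ≤ 1.000

p₁ = P(outcome | exposed) = 272/683 = 0.39824
p₀ = P(outcome | unexposed) = 789/3889 = 0.20288
Under exogeneity alone the bounds on PN are max{0,(p₁−p₀)/p₁} ≤ PN ≤ min{1,(1−p₀)/p₁}.
  lower = (p₁ − p₀)/p₁ = 0.19536 / 0.39824 ≈ 0.4906
  upper = min{1, (1 − p₀)/p₁} = 0.79712 / 0.39824 ≈ 2.0016 → capped at 1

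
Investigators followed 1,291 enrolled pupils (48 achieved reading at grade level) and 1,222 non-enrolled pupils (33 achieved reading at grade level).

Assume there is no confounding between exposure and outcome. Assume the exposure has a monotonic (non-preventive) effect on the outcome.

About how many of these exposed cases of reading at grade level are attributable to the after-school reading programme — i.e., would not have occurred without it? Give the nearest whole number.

p₁ = P(outcome | exposed) = 48/1291 = 0.03718
p₀ = P(outcome | unexposed) = 33/1222 = 0.027005
PN = (p₁ − p₀)/p₁ = (0.03718 − 0.027005) / 0.03718 ≈ 0.27368.
Attributable cases ≈ PN × (exposed cases) = 0.27368 × 48 ≈ 13.14.

about 13 cases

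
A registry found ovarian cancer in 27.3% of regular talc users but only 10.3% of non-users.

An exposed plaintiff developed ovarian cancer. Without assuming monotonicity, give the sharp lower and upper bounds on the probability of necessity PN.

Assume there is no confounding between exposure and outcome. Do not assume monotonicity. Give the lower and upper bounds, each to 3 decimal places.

0.623 ≤ PN ≤ 1.000

p₁ = 0.273, p₀ = 0.103.
Under exogeneity alone the bounds on PN are max{0,(p₁−p₀)/p₁} ≤ PN ≤ min{1,(1−p₀)/p₁}.
  lower = (p₁ − p₀)/p₁ = 0.17 / 0.273 ≈ 0.6227
  upper = min{1, (1 − p₀)/p₁} = 0.897 / 0.273 ≈ 3.2857 → capped at 1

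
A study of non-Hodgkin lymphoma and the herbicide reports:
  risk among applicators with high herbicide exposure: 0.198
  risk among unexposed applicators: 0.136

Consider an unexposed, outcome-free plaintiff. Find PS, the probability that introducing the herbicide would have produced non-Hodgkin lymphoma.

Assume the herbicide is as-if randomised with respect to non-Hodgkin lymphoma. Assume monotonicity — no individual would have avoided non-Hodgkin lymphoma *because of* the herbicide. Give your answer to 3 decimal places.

PS ≈ 0.072

Let p₁ = 0.198, p₀ = 0.136.
Under exogeneity and monotonicity, PS = (p₁ − p₀) / (1 − p₀).
PS = (0.198 − 0.136) / (1 − 0.136) = 0.062 / 0.864 ≈ 0.0718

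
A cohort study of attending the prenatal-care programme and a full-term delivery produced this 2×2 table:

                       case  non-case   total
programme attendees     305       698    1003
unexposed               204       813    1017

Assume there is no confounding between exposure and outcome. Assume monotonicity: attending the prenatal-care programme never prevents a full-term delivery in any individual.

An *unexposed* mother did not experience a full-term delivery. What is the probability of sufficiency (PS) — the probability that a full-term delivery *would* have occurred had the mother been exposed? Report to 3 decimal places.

p₁ = P(outcome | exposed) = 305/1003 = 0.30409
p₀ = P(outcome | unexposed) = 204/1017 = 0.20059
Under exogeneity and monotonicity, PS = (p₁ − p₀)/(1 − p₀).
PS = (0.30409 − 0.20059) / 0.79941 ≈ 0.1295

PS ≈ 0.129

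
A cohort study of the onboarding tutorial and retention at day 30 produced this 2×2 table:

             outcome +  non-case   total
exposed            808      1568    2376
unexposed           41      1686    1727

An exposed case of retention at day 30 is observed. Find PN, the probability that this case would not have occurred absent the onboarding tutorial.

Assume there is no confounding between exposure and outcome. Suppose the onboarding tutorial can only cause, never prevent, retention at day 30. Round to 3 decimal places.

PN ≈ 0.930

p₁ = P(outcome | exposed) = 808/2376 = 0.34007
p₀ = P(outcome | unexposed) = 41/1727 = 0.023741
Under exogeneity and monotonicity, PN = (p₁ − p₀)/p₁.
PN = (0.34007 − 0.023741) / 0.34007 ≈ 0.9302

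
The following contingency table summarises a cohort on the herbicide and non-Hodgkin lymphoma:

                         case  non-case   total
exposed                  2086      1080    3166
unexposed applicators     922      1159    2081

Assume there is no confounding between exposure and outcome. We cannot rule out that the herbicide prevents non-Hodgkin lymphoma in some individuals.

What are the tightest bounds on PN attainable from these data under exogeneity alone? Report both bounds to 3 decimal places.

0.328 ≤ PN ≤ 0.845

p₁ = P(outcome | exposed) = 2086/3166 = 0.65888
p₀ = P(outcome | unexposed) = 922/2081 = 0.44306
Under exogeneity alone the bounds on PN are max{0,(p₁−p₀)/p₁} ≤ PN ≤ min{1,(1−p₀)/p₁}.
  lower = (p₁ − p₀)/p₁ = 0.21582 / 0.65888 ≈ 0.3276
  upper = min{1, (1 − p₀)/p₁} = 0.55694 / 0.65888 ≈ 0.8453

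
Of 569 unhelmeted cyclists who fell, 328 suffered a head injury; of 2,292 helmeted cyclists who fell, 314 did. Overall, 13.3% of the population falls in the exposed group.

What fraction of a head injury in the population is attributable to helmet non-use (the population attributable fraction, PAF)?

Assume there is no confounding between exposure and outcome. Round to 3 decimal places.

PAF ≈ 0.299

p₁ = P(outcome | exposed) = 328/569 = 0.57645
p₀ = P(outcome | unexposed) = 314/2292 = 0.137
Overall risk P(Y=1) = π·p₁ + (1−π)·p₀ = 0.133×0.57645 + 0.867×0.137 = 0.19545.
Under exogeneity, PAF = [P(Y=1) − p₀] / P(Y=1).
PAF = (0.19545 − 0.137) / 0.19545 ≈ 0.2990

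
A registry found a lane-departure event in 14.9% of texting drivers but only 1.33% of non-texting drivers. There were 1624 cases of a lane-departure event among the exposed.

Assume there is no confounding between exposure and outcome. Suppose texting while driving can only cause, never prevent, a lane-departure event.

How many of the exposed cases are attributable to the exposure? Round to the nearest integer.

about 1479 cases

p₁ = 0.149, p₀ = 0.0133.
PN = (p₁ − p₀)/p₁ = (0.149 − 0.0133) / 0.149 ≈ 0.91074.
Attributable cases ≈ PN × (exposed cases) = 0.91074 × 1624 ≈ 1479.04.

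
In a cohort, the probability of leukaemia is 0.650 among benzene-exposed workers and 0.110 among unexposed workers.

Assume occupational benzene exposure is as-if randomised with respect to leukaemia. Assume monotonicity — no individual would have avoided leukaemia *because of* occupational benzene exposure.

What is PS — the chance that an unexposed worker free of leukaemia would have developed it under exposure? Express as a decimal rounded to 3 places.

PS ≈ 0.607

Let p₁ = 0.65, p₀ = 0.11.
Under exogeneity and monotonicity, PS = (p₁ − p₀) / (1 − p₀).
PS = (0.65 − 0.11) / (1 − 0.11) = 0.54 / 0.89 ≈ 0.6067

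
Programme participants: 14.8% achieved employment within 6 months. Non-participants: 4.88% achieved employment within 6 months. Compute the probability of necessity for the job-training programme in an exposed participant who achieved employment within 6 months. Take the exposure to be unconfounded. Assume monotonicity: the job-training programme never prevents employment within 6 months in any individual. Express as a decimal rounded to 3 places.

p₁ = 0.148, p₀ = 0.0488.
Under exogeneity and monotonicity, PN = (p₁ − p₀) / p₁.
PN = (0.148 − 0.0488) / 0.148 = 0.0992 / 0.148 ≈ 0.6703

PN ≈ 0.670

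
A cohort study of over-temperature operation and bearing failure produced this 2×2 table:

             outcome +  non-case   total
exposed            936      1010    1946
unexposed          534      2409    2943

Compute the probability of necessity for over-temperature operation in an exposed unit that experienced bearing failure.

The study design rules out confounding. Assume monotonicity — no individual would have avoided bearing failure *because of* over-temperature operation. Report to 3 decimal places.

PN ≈ 0.623

p₁ = P(outcome | exposed) = 936/1946 = 0.48099
p₀ = P(outcome | unexposed) = 534/2943 = 0.18145
Under exogeneity and monotonicity, PN = (p₁ − p₀)/p₁.
PN = (0.48099 − 0.18145) / 0.48099 ≈ 0.6228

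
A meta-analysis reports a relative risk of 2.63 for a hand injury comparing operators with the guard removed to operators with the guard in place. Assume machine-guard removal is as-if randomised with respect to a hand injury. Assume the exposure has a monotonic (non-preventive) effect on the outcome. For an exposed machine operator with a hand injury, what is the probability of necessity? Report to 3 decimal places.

PN ≈ 0.620

Under exogeneity and monotonicity, PN = (RR − 1) / RR = 1 − 1/RR.
PN = (2.63 − 1) / 2.63 = 1.63 / 2.63 ≈ 0.6198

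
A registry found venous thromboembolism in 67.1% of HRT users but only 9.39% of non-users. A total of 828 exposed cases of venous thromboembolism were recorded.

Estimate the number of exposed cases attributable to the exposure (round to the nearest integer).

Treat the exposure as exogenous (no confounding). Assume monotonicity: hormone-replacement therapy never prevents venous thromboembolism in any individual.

p₁ = 0.671, p₀ = 0.0939.
PN = (p₁ − p₀)/p₁ = (0.671 − 0.0939) / 0.671 ≈ 0.86006.
Attributable cases ≈ PN × (exposed cases) = 0.86006 × 828 ≈ 712.13.

about 712 cases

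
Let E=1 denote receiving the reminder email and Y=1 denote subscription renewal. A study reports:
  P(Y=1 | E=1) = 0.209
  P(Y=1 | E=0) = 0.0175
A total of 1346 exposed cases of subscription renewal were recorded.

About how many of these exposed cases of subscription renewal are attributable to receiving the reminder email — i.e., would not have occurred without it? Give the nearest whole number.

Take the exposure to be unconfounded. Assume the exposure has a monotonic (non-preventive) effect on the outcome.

about 1233 cases

Let p₁ = 0.209, p₀ = 0.0175.
PN = (p₁ − p₀)/p₁ = (0.209 − 0.0175) / 0.209 ≈ 0.91627.
Attributable cases ≈ PN × (exposed cases) = 0.91627 × 1346 ≈ 1233.30.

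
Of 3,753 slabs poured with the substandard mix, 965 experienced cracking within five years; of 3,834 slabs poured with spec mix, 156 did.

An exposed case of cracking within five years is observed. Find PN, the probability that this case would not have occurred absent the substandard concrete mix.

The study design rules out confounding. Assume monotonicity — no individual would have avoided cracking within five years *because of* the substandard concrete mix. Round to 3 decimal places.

p₁ = P(outcome | exposed) = 965/3753 = 0.25713
p₀ = P(outcome | unexposed) = 156/3834 = 0.040689
Under exogeneity and monotonicity, PN = (p₁ − p₀) / p₁.
PN = (0.25713 − 0.040689) / 0.25713 = 0.21644 / 0.25713 ≈ 0.8418

PN ≈ 0.842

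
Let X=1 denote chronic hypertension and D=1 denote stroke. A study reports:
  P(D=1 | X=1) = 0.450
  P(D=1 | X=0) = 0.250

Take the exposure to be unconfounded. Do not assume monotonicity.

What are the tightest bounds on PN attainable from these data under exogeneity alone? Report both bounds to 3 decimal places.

0.444 ≤ PN ≤ 1.000

Let p₁ = 0.45, p₀ = 0.25.
Under exogeneity alone the bounds on PN are max{0,(p₁−p₀)/p₁} ≤ PN ≤ min{1,(1−p₀)/p₁}.
  lower = (p₁ − p₀)/p₁ = 0.2 / 0.45 ≈ 0.4444
  upper = min{1, (1 − p₀)/p₁} = 0.75 / 0.45 ≈ 1.6667 → capped at 1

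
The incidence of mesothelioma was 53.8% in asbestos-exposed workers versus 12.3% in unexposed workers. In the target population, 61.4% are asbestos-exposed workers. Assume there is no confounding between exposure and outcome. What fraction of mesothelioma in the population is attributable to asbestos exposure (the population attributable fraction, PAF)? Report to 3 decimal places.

PAF ≈ 0.674

p₁ = 0.538, p₀ = 0.123.
Overall risk P(Y=1) = π·p₁ + (1−π)·p₀ = 0.614×0.538 + 0.386×0.123 = 0.37781.
Under exogeneity, PAF = [P(Y=1) − p₀] / P(Y=1).
PAF = (0.37781 − 0.123) / 0.37781 ≈ 0.6744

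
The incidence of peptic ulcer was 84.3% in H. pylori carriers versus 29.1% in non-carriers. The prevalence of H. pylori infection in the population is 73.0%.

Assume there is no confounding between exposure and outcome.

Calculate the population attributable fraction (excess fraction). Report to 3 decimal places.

PAF ≈ 0.581

p₁ = 0.843, p₀ = 0.291.
Overall risk P(Y=1) = π·p₁ + (1−π)·p₀ = 0.73×0.843 + 0.27×0.291 = 0.69396.
Under exogeneity, PAF = [P(Y=1) − p₀] / P(Y=1).
PAF = (0.69396 − 0.291) / 0.69396 ≈ 0.5807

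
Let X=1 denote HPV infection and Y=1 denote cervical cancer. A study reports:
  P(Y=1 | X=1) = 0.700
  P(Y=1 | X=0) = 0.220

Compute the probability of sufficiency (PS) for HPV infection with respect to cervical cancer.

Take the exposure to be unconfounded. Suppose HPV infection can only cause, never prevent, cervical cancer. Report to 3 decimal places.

Let p₁ = 0.7, p₀ = 0.22.
Under exogeneity and monotonicity, PS = (p₁ − p₀) / (1 − p₀).
PS = (0.7 − 0.22) / (1 − 0.22) = 0.48 / 0.78 ≈ 0.6154

PS ≈ 0.615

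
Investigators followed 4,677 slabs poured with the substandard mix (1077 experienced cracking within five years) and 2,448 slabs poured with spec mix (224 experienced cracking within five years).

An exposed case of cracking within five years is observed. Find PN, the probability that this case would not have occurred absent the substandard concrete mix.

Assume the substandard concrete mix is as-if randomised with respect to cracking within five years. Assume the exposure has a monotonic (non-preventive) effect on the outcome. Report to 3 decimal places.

p₁ = P(outcome | exposed) = 1077/4677 = 0.23028
p₀ = P(outcome | unexposed) = 224/2448 = 0.091503
Under exogeneity and monotonicity, PN = (p₁ − p₀) / p₁.
PN = (0.23028 − 0.091503) / 0.23028 = 0.13877 / 0.23028 ≈ 0.6026

PN ≈ 0.603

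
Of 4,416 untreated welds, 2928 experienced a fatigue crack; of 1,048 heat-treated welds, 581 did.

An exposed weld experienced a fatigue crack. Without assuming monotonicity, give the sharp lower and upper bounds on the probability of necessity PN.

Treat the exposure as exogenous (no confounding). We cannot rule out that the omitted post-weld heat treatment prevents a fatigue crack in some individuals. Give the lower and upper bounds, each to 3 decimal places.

0.164 ≤ PN ≤ 0.672

p₁ = P(outcome | exposed) = 2928/4416 = 0.66304
p₀ = P(outcome | unexposed) = 581/1048 = 0.55439
Under exogeneity alone the bounds on PN are max{0,(p₁−p₀)/p₁} ≤ PN ≤ min{1,(1−p₀)/p₁}.
  lower = (p₁ − p₀)/p₁ = 0.10865 / 0.66304 ≈ 0.1639
  upper = min{1, (1 − p₀)/p₁} = 0.44561 / 0.66304 ≈ 0.6721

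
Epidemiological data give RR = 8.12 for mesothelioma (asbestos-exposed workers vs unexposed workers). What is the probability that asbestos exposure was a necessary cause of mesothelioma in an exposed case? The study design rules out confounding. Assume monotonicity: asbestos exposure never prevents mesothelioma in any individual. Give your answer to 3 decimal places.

PN ≈ 0.877

Under exogeneity and monotonicity, PN = (RR − 1) / RR = 1 − 1/RR.
PN = (8.12 − 1) / 8.12 = 7.12 / 8.12 ≈ 0.8768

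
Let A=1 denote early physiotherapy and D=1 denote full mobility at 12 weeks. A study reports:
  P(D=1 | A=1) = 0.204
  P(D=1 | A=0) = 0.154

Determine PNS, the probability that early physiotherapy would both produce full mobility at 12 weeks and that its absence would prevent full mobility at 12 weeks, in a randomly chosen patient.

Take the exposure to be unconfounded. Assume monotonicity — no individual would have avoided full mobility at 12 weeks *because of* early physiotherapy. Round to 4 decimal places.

PNS ≈ 0.0500

Let p₁ = 0.204, p₀ = 0.154.
Under exogeneity and monotonicity, PNS = p₁ − p₀.
PNS = 0.204 − 0.154 = 0.05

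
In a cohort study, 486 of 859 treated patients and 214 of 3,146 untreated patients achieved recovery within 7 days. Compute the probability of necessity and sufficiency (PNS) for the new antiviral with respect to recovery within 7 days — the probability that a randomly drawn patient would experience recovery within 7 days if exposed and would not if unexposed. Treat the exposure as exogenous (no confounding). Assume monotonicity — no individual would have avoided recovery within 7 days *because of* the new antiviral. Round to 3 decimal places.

PNS ≈ 0.498

p₁ = P(outcome | exposed) = 486/859 = 0.56577
p₀ = P(outcome | unexposed) = 214/3146 = 0.068023
Under exogeneity and monotonicity, PNS = p₁ − p₀.
PNS = 0.56577 − 0.068023 = 0.49775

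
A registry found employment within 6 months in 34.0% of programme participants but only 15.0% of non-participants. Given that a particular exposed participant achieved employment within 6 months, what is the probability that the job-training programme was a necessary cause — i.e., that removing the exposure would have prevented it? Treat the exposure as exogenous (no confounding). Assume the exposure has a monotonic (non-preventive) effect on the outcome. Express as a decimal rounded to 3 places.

p₁ = 0.34, p₀ = 0.15.
Under exogeneity and monotonicity, PN = (p₁ − p₀) / p₁.
PN = (0.34 − 0.15) / 0.34 = 0.19 / 0.34 ≈ 0.5588

PN ≈ 0.559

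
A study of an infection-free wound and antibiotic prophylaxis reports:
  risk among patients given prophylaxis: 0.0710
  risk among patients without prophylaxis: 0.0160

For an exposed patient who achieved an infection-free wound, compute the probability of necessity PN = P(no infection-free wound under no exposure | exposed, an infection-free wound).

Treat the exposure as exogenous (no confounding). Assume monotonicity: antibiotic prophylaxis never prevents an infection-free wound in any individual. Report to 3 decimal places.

Let p₁ = 0.071, p₀ = 0.016.
Under exogeneity and monotonicity, PN = (p₁ − p₀) / p₁.
PN = (0.071 − 0.016) / 0.071 = 0.055 / 0.071 ≈ 0.7746

PN ≈ 0.775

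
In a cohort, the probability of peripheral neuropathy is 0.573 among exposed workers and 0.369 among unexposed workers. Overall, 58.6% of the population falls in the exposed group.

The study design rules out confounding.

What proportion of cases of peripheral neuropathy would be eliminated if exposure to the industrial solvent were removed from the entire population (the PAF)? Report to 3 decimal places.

PAF ≈ 0.245

Let p₁ = 0.573, p₀ = 0.369.
Overall risk P(Y=1) = π·p₁ + (1−π)·p₀ = 0.586×0.573 + 0.414×0.369 = 0.48854.
Under exogeneity, PAF = [P(Y=1) − p₀] / P(Y=1).
PAF = (0.48854 − 0.369) / 0.48854 ≈ 0.2447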